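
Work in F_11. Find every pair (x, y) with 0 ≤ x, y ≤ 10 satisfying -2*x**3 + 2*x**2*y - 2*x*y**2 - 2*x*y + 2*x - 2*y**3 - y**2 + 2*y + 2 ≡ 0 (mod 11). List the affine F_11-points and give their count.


Affine F_11-points: {(0, 3), (1, 2), (2, 1), (3, 3), (4, 4), (5, 1), (5, 4), (5, 6), (6, 0), (6, 4), (6, 6), (8, 5), (8, 7)}; count = 13.

For each of the 121 pairs (x, y) ∈ F_11², evaluate f(x, y) mod 11. Record the zeros.
  x = 0: [0↦2, 1↦1, 2↦8, 3↦0, 4↦9, 5↦1, 6↦8, 7↦7, 8↦8, 9↦10, 10↦1]  zeros at y ∈ {3}
  x = 1: [0↦2, 1↦10, 2↦0, 3↦4, 4↦10, 5↦6, 6↦2, 7↦8, 8↦1, 9↦2, 10↦10]  zeros at y ∈ {2}
  x = 2: [0↦1, 1↦0, 2↦10, 3↦8, 4↦4, 5↦8, 6↦8, 7↦3, 8↦3, 9↦7, 10↦3]  zeros at y ∈ {1}
  x = 3: [0↦9, 1↦3, 2↦4, 3↦0, 4↦1, 5↦6, 6↦3, 7↦2, 8↦2, 9↦2, 10↦1]  zeros at y ∈ {3}
  x = 4: [0↦3, 1↦7, 2↦3, 3↦1, 4↦0, 5↦10, 6↦8, 7↦4, 8↦8, 9↦8, 10↦3]  zeros at y ∈ {4}
  x = 5: [0↦4, 1↦0, 2↦6, 3↦10, 4↦0, 5↦8, 6↦0, 7↦8, 8↦9, 9↦2, 10↦8]  zeros at y ∈ {1, 4, 6}
  x = 6: [0↦0, 1↦3, 2↦1, 3↦4, 4↦0, 5↦10, 6↦0, 7↦2, 8↦4, 9↦5, 10↦4]  zeros at y ∈ {0, 4, 6}
  x = 7: [0↦1, 1↦4, 2↦9, 3↦4, 4↦10, 5↦4, 6↦7, 7↦7, 8↦3, 9↦5, 10↦1]  zeros at y ∈ ∅
  x = 8: [0↦6, 1↦2, 2↦7, 3↦9, 4↦7, 5↦0, 6↦9, 7↦0, 8↦5, 9↦1, 10↦9]  zeros at y ∈ {5, 7}
  x = 9: [0↦3, 1↦7, 2↦5, 3↦7, 4↦1, 5↦8, 6↦5, 7↦2, 8↦9, 9↦3, 10↦5]  zeros at y ∈ ∅
  x = 10: [0↦2, 1↦7, 2↦2, 3↦8, 4↦2, 5↦5, 6↦5, 7↦1, 8↦3, 9↦10, 10↦10]  zeros at y ∈ ∅
Collecting zeros: affine points = {(0, 3), (1, 2), (2, 1), (3, 3), (4, 4), (5, 1), (5, 4), (5, 6), (6, 0), (6, 4), (6, 6), (8, 5), (8, 7)}.
Total count |C(F_11)_aff| = 13.


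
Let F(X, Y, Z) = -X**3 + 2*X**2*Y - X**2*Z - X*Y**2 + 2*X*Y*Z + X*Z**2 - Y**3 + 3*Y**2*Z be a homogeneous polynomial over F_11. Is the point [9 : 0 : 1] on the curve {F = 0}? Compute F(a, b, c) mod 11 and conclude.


F(9,0,1) ≡ 2 (mod 11); P is NOT on the curve.

Evaluate F(9, 0, 1) term-by-term (mod 11).
  -X**3 ↦ -1·729·1·1 = -729
  2*X**2*Y ↦ 2·81·0·1 = 0
  -X**2*Z ↦ -1·81·1·1 = -81
  -X*Y**2 ↦ -1·9·0·1 = 0
  2*X*Y*Z ↦ 2·9·0·1 = 0
  X*Z**2 ↦ 1·9·1·1 = 9
  -Y**3 ↦ -1·1·0·1 = 0
  3*Y**2*Z ↦ 3·1·0·1 = 0
Sum: F(9, 0, 1) = (-729) + (0) + (-81) + (0) + (0) + (9) + (0) + (0) = -801.
Reducing mod 11: -801 ≡ 2 (mod 11).
Since F(a, b, c) ≡ 2 ≠ 0 (mod 11), P does NOT lie on the curve.


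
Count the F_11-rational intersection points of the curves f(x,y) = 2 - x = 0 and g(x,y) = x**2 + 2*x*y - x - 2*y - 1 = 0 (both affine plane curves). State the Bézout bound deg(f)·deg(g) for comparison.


Common zeros: {(2, 5)}; count = 1; Bézout bound = 2.

deg(f) = 1, deg(g) = 2, so Bézout bound = 2.
Scan x ∈ F_11. For each x, list the y ∈ F_11 with f(x, y) ≡ 0 and those with g(x, y) ≡ 0 (mod 11); the common zeros in that column are the intersection.
  x = 0: f ≡ 0 at y ∈ ∅; g ≡ 0 at y ∈ {5}; common: ∅.
  x = 1: f ≡ 0 at y ∈ ∅; g ≡ 0 at y ∈ ∅; common: ∅.
  x = 2: f ≡ 0 at y ∈ {0, 1, 2, 3, 4, 5, 6, 7, 8, 9, 10}; g ≡ 0 at y ∈ {5}; common: {5}.
  x = 3: f ≡ 0 at y ∈ ∅; g ≡ 0 at y ∈ {7}; common: ∅.
  x = 4: f ≡ 0 at y ∈ ∅; g ≡ 0 at y ∈ {0}; common: ∅.
  x = 5: f ≡ 0 at y ∈ ∅; g ≡ 0 at y ∈ {10}; common: ∅.
  x = 6: f ≡ 0 at y ∈ ∅; g ≡ 0 at y ∈ {7}; common: ∅.
  x = 7: f ≡ 0 at y ∈ ∅; g ≡ 0 at y ∈ {3}; common: ∅.
  x = 8: f ≡ 0 at y ∈ ∅; g ≡ 0 at y ∈ {0}; common: ∅.
  x = 9: f ≡ 0 at y ∈ ∅; g ≡ 0 at y ∈ {10}; common: ∅.
  x = 10: f ≡ 0 at y ∈ ∅; g ≡ 0 at y ∈ {3}; common: ∅.
Collecting: common zeros = {(2, 5)}, so the count is 1.
Comparison with the Bézout bound: 1 ≤ 2 = deg(f)·deg(g), as expected for curves with no common component (the affine F_11-count falls short of the bound because intersections may lie at infinity, over extension fields, or carry multiplicity).


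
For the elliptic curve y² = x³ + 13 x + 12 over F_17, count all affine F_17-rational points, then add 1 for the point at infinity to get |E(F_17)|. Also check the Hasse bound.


Affine points = {(1, 3), (1, 14), (4, 3), (4, 14), (5, 7), (5, 10), (6, 0), (7, 2), (7, 15), (8, 4), (8, 13), (9, 5), (9, 12), (12, 3), (12, 14), (13, 7), (13, 10), (16, 7), (16, 10)}; affine count = 19; |E(F_17)| = 20.

Discriminant check: Δ ∝ 4a³ + 27b² = 4·13³ + 27·12² = 4·2197 + 27·144 ≡ 11 (mod 17). Nonzero ⇒ E is nonsingular.
For each x ∈ F_17, compute rhs = x³ + 13·x + 12 mod 17, then count y ∈ F_17 with y² ≡ rhs.
  x = 0: rhs = 12, matching y values: none (0 points).
  x = 1: rhs = 9, matching y values: 3, 14 (2 points).
  x = 2: rhs = 12, matching y values: none (0 points).
  x = 3: rhs = 10, matching y values: none (0 points).
  x = 4: rhs = 9, matching y values: 3, 14 (2 points).
  x = 5: rhs = 15, matching y values: 7, 10 (2 points).
  x = 6: rhs = 0, matching y values: 0 (1 points).
  x = 7: rhs = 4, matching y values: 2, 15 (2 points).
  x = 8: rhs = 16, matching y values: 4, 13 (2 points).
  x = 9: rhs = 8, matching y values: 5, 12 (2 points).
  x = 10: rhs = 3, matching y values: none (0 points).
  x = 11: rhs = 7, matching y values: none (0 points).
  x = 12: rhs = 9, matching y values: 3, 14 (2 points).
  x = 13: rhs = 15, matching y values: 7, 10 (2 points).
  x = 14: rhs = 14, matching y values: none (0 points).
  x = 15: rhs = 12, matching y values: none (0 points).
  x = 16: rhs = 15, matching y values: 7, 10 (2 points).
Total affine count: 19.
Full point count |E(F_17)| = 19 + 1 = 20.
Hasse bound: |20 − (17+1)| = |2| = 2 ≤ 2√17 ≈ 8.2462 ✓.


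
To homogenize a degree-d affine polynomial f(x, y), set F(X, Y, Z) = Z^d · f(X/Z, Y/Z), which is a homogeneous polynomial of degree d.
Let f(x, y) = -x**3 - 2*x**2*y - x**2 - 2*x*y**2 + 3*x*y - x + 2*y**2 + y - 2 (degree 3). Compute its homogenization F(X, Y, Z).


F(X, Y, Z) = -X**3 - 2*X**2*Y - X**2*Z - 2*X*Y**2 + 3*X*Y*Z - X*Z**2 + 2*Y**2*Z + Y*Z**2 - 2*Z**3

deg(f) = 3.
Substitute x = X/Z, y = Y/Z into f, then multiply by Z^3.
  monomial -1·x^3·y^0 ↦ -1·X^3·Y^0·Z^0.
  monomial -2·x^2·y^1 ↦ -2·X^2·Y^1·Z^0.
  monomial -1·x^2·y^0 ↦ -1·X^2·Y^0·Z^1.
  monomial -2·x^1·y^2 ↦ -2·X^1·Y^2·Z^0.
  monomial 3·x^1·y^1 ↦ 3·X^1·Y^1·Z^1.
  monomial -1·x^1·y^0 ↦ -1·X^1·Y^0·Z^2.
  monomial 2·x^0·y^2 ↦ 2·X^0·Y^2·Z^1.
  monomial 1·x^0·y^1 ↦ 1·X^0·Y^1·Z^2.
  monomial -2·x^0·y^0 ↦ -2·X^0·Y^0·Z^3.
Collecting: F(X, Y, Z) = -X**3 - 2*X**2*Y - X**2*Z - 2*X*Y**2 + 3*X*Y*Z - X*Z**2 + 2*Y**2*Z + Y*Z**2 - 2*Z**3.


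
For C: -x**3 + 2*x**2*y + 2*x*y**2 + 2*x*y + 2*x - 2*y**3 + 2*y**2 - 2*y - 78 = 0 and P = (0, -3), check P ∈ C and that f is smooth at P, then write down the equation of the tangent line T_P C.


Tangent line at P: 14*x - 68*y - 204 = 0.

Step 1: f(0, -3) = 0, so P lies on C.
Step 2: partial derivatives
  f_x(x, y) = -3*x**2 + 4*x*y + 2*y**2 + 2*y + 2, f_y(x, y) = 2*x**2 + 4*x*y + 2*x - 6*y**2 + 4*y - 2.
  f_x(P) = 14, f_y(P) = -68 (gradient nonzero, so P is smooth).
Step 3: tangent line at P: 14·(x − 0) + -68·(y − -3) = 0.
Expanding: 14*x - 68*y - 204 = 0.


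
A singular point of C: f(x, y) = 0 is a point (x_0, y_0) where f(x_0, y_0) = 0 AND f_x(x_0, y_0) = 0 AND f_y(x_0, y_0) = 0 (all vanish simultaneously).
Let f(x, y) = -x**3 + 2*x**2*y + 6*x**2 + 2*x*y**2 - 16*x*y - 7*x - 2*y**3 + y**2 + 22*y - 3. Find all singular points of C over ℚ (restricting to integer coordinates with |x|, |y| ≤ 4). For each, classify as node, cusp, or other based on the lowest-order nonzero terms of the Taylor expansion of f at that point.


Singular points: {(3, 1)}; classification: node.

Compute partial derivatives:
  f_x = -3*x**2 + 4*x*y + 12*x + 2*y**2 - 16*y - 7.
  f_y = 2*x**2 + 4*x*y - 16*x - 6*y**2 + 2*y + 22.
Scan x_0 ∈ {−4, ..., 4}. For each x_0, f_y(x_0, y) is a polynomial in y; find its integer roots y ∈ {−4, ..., 4}, then test f_x and f at those candidates.
  x = -4: f_y(-4, y) = -6*y**2 - 14*y + 118; no integer root y with |y| ≤ 4.
  x = -3: f_y(-3, y) = -6*y**2 - 10*y + 88; no integer root y with |y| ≤ 4.
  x = -2: f_y(-2, y) = -6*y**2 - 6*y + 62; no integer root y with |y| ≤ 4.
  x = -1: f_y(-1, y) = -6*y**2 - 2*y + 40; no integer root y with |y| ≤ 4.
  x = 0: f_y(0, y) = -6*y**2 + 2*y + 22; no integer root y with |y| ≤ 4.
  x = 1: f_y(1, y) = -6*y**2 + 6*y + 8; no integer root y with |y| ≤ 4.
  x = 2: f_y(2, y) = -6*y**2 + 10*y - 2; no integer root y with |y| ≤ 4.
  x = 3: f_y(3, y) = -6*y**2 + 14*y - 8; vanishes at y ∈ {1}. (3, 1): f_x = 0, f = 0 — SINGULAR.
  x = 4: f_y(4, y) = -6*y**2 + 18*y - 10; no integer root y with |y| ≤ 4.
Only singular point on the grid: (3, 1).
Classify: substitute x = 3 + u, y = 1 + v and expand: f = -u**3 + 2*u**2*v - u**2 + 2*u*v**2 - 2*v**3 + v**2.
No constant or linear terms (consistent with a singular point). Quadratic part: -u**2 + v**2. Cubic part: -u**3 + 2*u**2*v + 2*u*v**2 - 2*v**3.
The quadratic part v**2 - u**2 = (v − u)(v + u) splits into two distinct linear factors, so there are two distinct tangent lines y − 1 = ±(x − 3) — this is a node (ordinary double point).
Classification: node.


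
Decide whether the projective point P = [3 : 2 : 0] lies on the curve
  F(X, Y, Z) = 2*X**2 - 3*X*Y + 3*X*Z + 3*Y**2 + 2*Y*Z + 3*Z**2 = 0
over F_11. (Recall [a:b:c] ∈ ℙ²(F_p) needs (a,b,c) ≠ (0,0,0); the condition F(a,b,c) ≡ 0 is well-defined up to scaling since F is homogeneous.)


F(3,2,0) ≡ 1 (mod 11); P is NOT on the curve.

Evaluate F(3, 2, 0) term-by-term (mod 11).
  2*X**2 ↦ 2·9·1·1 = 18
  -3*X*Y ↦ -3·3·2·1 = -18
  3*X*Z ↦ 3·3·1·0 = 0
  3*Y**2 ↦ 3·1·4·1 = 12
  2*Y*Z ↦ 2·1·2·0 = 0
  3*Z**2 ↦ 3·1·1·0 = 0
Sum: F(3, 2, 0) = (18) + (-18) + (0) + (12) + (0) + (0) = 12.
Reducing mod 11: 12 ≡ 1 (mod 11).
Since F(a, b, c) ≡ 1 ≠ 0 (mod 11), P does NOT lie on the curve.


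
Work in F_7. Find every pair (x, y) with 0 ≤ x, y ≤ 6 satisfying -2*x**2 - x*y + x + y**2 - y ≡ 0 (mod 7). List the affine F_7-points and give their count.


Affine F_7-points: {(0, 0), (0, 1), (1, 4), (1, 5), (4, 0), (4, 5)}; count = 6.

For each of the 49 pairs (x, y) ∈ F_7², evaluate f(x, y) mod 7. Record the zeros.
  x = 0: [0↦0, 1↦0, 2↦2, 3↦6, 4↦5, 5↦6, 6↦2]  zeros at y ∈ {0, 1}
  x = 1: [0↦6, 1↦5, 2↦6, 3↦2, 4↦0, 5↦0, 6↦2]  zeros at y ∈ {4, 5}
  x = 2: [0↦1, 1↦6, 2↦6, 3↦1, 4↦5, 5↦4, 6↦5]  zeros at y ∈ ∅
  x = 3: [0↦6, 1↦3, 2↦2, 3↦3, 4↦6, 5↦4, 6↦4]  zeros at y ∈ ∅
  x = 4: [0↦0, 1↦3, 2↦1, 3↦1, 4↦3, 5↦0, 6↦6]  zeros at y ∈ {0, 5}
  x = 5: [0↦4, 1↦6, 2↦3, 3↦2, 4↦3, 5↦6, 6↦4]  zeros at y ∈ ∅
  x = 6: [0↦4, 1↦5, 2↦1, 3↦6, 4↦6, 5↦1, 6↦5]  zeros at y ∈ ∅
Collecting zeros: affine points = {(0, 0), (0, 1), (1, 4), (1, 5), (4, 0), (4, 5)}.
Total count |C(F_7)_aff| = 6.


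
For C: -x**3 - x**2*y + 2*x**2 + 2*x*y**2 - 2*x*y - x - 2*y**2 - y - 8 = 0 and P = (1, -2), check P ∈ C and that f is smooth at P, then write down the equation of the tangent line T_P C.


Tangent line at P: 16*x - 4*y - 24 = 0.

Step 1: f(1, -2) = 0, so P lies on C.
Step 2: partial derivatives
  f_x(x, y) = -3*x**2 - 2*x*y + 4*x + 2*y**2 - 2*y - 1, f_y(x, y) = -x**2 + 4*x*y - 2*x - 4*y - 1.
  f_x(P) = 16, f_y(P) = -4 (gradient nonzero, so P is smooth).
Step 3: tangent line at P: 16·(x − 1) + -4·(y − -2) = 0.
Expanding: 16*x - 4*y - 24 = 0.


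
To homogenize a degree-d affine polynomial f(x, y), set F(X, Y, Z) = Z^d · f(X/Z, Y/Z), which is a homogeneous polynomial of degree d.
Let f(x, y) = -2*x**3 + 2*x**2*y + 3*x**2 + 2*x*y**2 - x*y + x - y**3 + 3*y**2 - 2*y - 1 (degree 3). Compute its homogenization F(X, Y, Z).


F(X, Y, Z) = -2*X**3 + 2*X**2*Y + 3*X**2*Z + 2*X*Y**2 - X*Y*Z + X*Z**2 - Y**3 + 3*Y**2*Z - 2*Y*Z**2 - Z**3

deg(f) = 3.
Substitute x = X/Z, y = Y/Z into f, then multiply by Z^3.
  monomial -2·x^3·y^0 ↦ -2·X^3·Y^0·Z^0.
  monomial 2·x^2·y^1 ↦ 2·X^2·Y^1·Z^0.
  monomial 3·x^2·y^0 ↦ 3·X^2·Y^0·Z^1.
  monomial 2·x^1·y^2 ↦ 2·X^1·Y^2·Z^0.
  monomial -1·x^1·y^1 ↦ -1·X^1·Y^1·Z^1.
  monomial 1·x^1·y^0 ↦ 1·X^1·Y^0·Z^2.
  monomial -1·x^0·y^3 ↦ -1·X^0·Y^3·Z^0.
  monomial 3·x^0·y^2 ↦ 3·X^0·Y^2·Z^1.
  monomial -2·x^0·y^1 ↦ -2·X^0·Y^1·Z^2.
  monomial -1·x^0·y^0 ↦ -1·X^0·Y^0·Z^3.
Collecting: F(X, Y, Z) = -2*X**3 + 2*X**2*Y + 3*X**2*Z + 2*X*Y**2 - X*Y*Z + X*Z**2 - Y**3 + 3*Y**2*Z - 2*Y*Z**2 - Z**3.


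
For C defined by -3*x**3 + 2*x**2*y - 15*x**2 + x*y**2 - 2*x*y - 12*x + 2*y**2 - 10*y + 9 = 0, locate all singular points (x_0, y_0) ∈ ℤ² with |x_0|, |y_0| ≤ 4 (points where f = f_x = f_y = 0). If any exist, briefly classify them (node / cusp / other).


Singular points: {(-1, 3)}; classification: cusp.

Compute partial derivatives:
  f_x = -9*x**2 + 4*x*y - 30*x + y**2 - 2*y - 12.
  f_y = 2*x**2 + 2*x*y - 2*x + 4*y - 10.
Scan x_0 ∈ {−4, ..., 4}. For each x_0, f_y(x_0, y) is a polynomial in y; find its integer roots y ∈ {−4, ..., 4}, then test f_x and f at those candidates.
  x = -4: f_y(-4, y) = 30 - 4*y; no integer root y with |y| ≤ 4.
  x = -3: f_y(-3, y) = 14 - 2*y; no integer root y with |y| ≤ 4.
  x = -2: f_y(-2, y) = 2; no integer root y with |y| ≤ 4.
  x = -1: f_y(-1, y) = 2*y - 6; vanishes at y ∈ {3}. (-1, 3): f_x = 0, f = 0 — SINGULAR.
  x = 0: f_y(0, y) = 4*y - 10; no integer root y with |y| ≤ 4.
  x = 1: f_y(1, y) = 6*y - 10; no integer root y with |y| ≤ 4.
  x = 2: f_y(2, y) = 8*y - 6; no integer root y with |y| ≤ 4.
  x = 3: f_y(3, y) = 10*y + 2; no integer root y with |y| ≤ 4.
  x = 4: f_y(4, y) = 12*y + 14; no integer root y with |y| ≤ 4.
Only singular point on the grid: (-1, 3).
Classify: substitute x = -1 + u, y = 3 + v and expand: f = -3*u**3 + 2*u**2*v + u*v**2 + v**2.
No constant or linear terms (consistent with a singular point). Quadratic part: v**2. Cubic part: -3*u**3 + 2*u**2*v + u*v**2.
The quadratic part v**2 is a perfect square, so there is a single (double) tangent line v = 0, i.e. y = 3. Restricting the cubic part to that line (v = 0) leaves -3*u**3 ≠ 0, so f is not divisible by v and the branch is v² ≈ 3*u**3 to lowest order — this is a cusp.
Classification: cusp.


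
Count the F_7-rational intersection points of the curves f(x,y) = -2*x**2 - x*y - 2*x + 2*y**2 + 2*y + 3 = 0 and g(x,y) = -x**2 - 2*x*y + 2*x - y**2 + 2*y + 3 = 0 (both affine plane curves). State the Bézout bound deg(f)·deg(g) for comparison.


Common zeros: {(2, 1), (3, 0)}; count = 2; Bézout bound = 4.

deg(f) = 2, deg(g) = 2, so Bézout bound = 4.
Scan x ∈ F_7. For each x, list the y ∈ F_7 with f(x, y) ≡ 0 and those with g(x, y) ≡ 0 (mod 7); the common zeros in that column are the intersection.
  x = 0: f ≡ 0 at y ∈ {1, 5}; g ≡ 0 at y ∈ {3, 6}; common: ∅.
  x = 1: f ≡ 0 at y ∈ {4, 6}; g ≡ 0 at y ∈ {2, 5}; common: ∅.
  x = 2: f ≡ 0 at y ∈ {1, 6}; g ≡ 0 at y ∈ {1, 4}; common: {1}.
  x = 3: f ≡ 0 at y ∈ {0, 4}; g ≡ 0 at y ∈ {0, 3}; common: {0}.
  x = 4: f ≡ 0 at y ∈ ∅; g ≡ 0 at y ∈ {2, 6}; common: ∅.
  x = 5: f ≡ 0 at y ∈ ∅; g ≡ 0 at y ∈ {1, 5}; common: ∅.
  x = 6: f ≡ 0 at y ∈ ∅; g ≡ 0 at y ∈ {0, 4}; common: ∅.
Collecting: common zeros = {(2, 1), (3, 0)}, so the count is 2.
Comparison with the Bézout bound: 2 ≤ 4 = deg(f)·deg(g), as expected for curves with no common component (the affine F_7-count falls short of the bound because intersections may lie at infinity, over extension fields, or carry multiplicity).


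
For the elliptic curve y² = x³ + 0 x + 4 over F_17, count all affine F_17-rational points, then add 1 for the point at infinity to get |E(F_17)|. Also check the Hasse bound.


Affine points = {(0, 2), (0, 15), (4, 0), (6, 4), (6, 13), (9, 6), (9, 11), (10, 1), (10, 16), (11, 3), (11, 14), (12, 7), (12, 10), (13, 5), (13, 12), (15, 8), (15, 9)}; affine count = 17; |E(F_17)| = 18.

Discriminant check: Δ ∝ 4a³ + 27b² = 4·0³ + 27·4² = 4·0 + 27·16 ≡ 7 (mod 17). Nonzero ⇒ E is nonsingular.
For each x ∈ F_17, compute rhs = x³ + 0·x + 4 mod 17, then count y ∈ F_17 with y² ≡ rhs.
  x = 0: rhs = 4, matching y values: 2, 15 (2 points).
  x = 1: rhs = 5, matching y values: none (0 points).
  x = 2: rhs = 12, matching y values: none (0 points).
  x = 3: rhs = 14, matching y values: none (0 points).
  x = 4: rhs = 0, matching y values: 0 (1 points).
  x = 5: rhs = 10, matching y values: none (0 points).
  x = 6: rhs = 16, matching y values: 4, 13 (2 points).
  x = 7: rhs = 7, matching y values: none (0 points).
  x = 8: rhs = 6, matching y values: none (0 points).
  x = 9: rhs = 2, matching y values: 6, 11 (2 points).
  x = 10: rhs = 1, matching y values: 1, 16 (2 points).
  x = 11: rhs = 9, matching y values: 3, 14 (2 points).
  x = 12: rhs = 15, matching y values: 7, 10 (2 points).
  x = 13: rhs = 8, matching y values: 5, 12 (2 points).
  x = 14: rhs = 11, matching y values: none (0 points).
  x = 15: rhs = 13, matching y values: 8, 9 (2 points).
  x = 16: rhs = 3, matching y values: none (0 points).
Total affine count: 17.
Full point count |E(F_17)| = 17 + 1 = 18.
Hasse bound: |18 − (17+1)| = |0| = 0 ≤ 2√17 ≈ 8.2462 ✓.


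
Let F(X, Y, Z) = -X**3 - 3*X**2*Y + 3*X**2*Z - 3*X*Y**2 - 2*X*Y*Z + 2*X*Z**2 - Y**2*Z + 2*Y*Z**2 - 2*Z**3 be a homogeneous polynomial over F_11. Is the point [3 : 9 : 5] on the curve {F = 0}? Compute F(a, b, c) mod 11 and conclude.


F(3,9,5) ≡ 10 (mod 11); P is NOT on the curve.

Evaluate F(3, 9, 5) term-by-term (mod 11).
  -X**3 ↦ -1·27·1·1 = -27
  -3*X**2*Y ↦ -3·9·9·1 = -243
  3*X**2*Z ↦ 3·9·1·5 = 135
  -3*X*Y**2 ↦ -3·3·81·1 = -729
  -2*X*Y*Z ↦ -2·3·9·5 = -270
  2*X*Z**2 ↦ 2·3·1·25 = 150
  -Y**2*Z ↦ -1·1·81·5 = -405
  2*Y*Z**2 ↦ 2·1·9·25 = 450
  -2*Z**3 ↦ -2·1·1·125 = -250
Sum: F(3, 9, 5) = (-27) + (-243) + (135) + (-729) + (-270) + (150) + (-405) + (450) + (-250) = -1189.
Reducing mod 11: -1189 ≡ 10 (mod 11).
Since F(a, b, c) ≡ 10 ≠ 0 (mod 11), P does NOT lie on the curve.


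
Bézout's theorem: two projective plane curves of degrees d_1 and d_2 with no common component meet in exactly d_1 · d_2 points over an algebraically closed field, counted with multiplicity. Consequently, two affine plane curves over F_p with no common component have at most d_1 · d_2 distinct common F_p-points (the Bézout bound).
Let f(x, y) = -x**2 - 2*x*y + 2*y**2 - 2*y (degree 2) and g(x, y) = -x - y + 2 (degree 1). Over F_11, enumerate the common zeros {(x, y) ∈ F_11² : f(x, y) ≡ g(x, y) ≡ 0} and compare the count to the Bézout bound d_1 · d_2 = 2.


Common zeros: ∅; count = 0; Bézout bound = 2.

deg(f) = 2, deg(g) = 1, so Bézout bound = 2.
Scan x ∈ F_11. For each x, list the y ∈ F_11 with f(x, y) ≡ 0 and those with g(x, y) ≡ 0 (mod 11); the common zeros in that column are the intersection.
  x = 0: f ≡ 0 at y ∈ {0, 1}; g ≡ 0 at y ∈ {2}; common: ∅.
  x = 1: f ≡ 0 at y ∈ ∅; g ≡ 0 at y ∈ {1}; common: ∅.
  x = 2: f ≡ 0 at y ∈ ∅; g ≡ 0 at y ∈ {0}; common: ∅.
  x = 3: f ≡ 0 at y ∈ {7, 8}; g ≡ 0 at y ∈ {10}; common: ∅.
  x = 4: f ≡ 0 at y ∈ ∅; g ≡ 0 at y ∈ {9}; common: ∅.
  x = 5: f ≡ 0 at y ∈ {7, 10}; g ≡ 0 at y ∈ {8}; common: ∅.
  x = 6: f ≡ 0 at y ∈ {9}; g ≡ 0 at y ∈ {7}; common: ∅.
  x = 7: f ≡ 0 at y ∈ ∅; g ≡ 0 at y ∈ {6}; common: ∅.
  x = 8: f ≡ 0 at y ∈ {10}; g ≡ 0 at y ∈ {5}; common: ∅.
  x = 9: f ≡ 0 at y ∈ {1, 9}; g ≡ 0 at y ∈ {4}; common: ∅.
  x = 10: f ≡ 0 at y ∈ ∅; g ≡ 0 at y ∈ {3}; common: ∅.
Collecting: common zeros = ∅, so the count is 0.
Comparison with the Bézout bound: 0 ≤ 2 = deg(f)·deg(g), as expected for curves with no common component (the affine F_11-count falls short of the bound because intersections may lie at infinity, over extension fields, or carry multiplicity).


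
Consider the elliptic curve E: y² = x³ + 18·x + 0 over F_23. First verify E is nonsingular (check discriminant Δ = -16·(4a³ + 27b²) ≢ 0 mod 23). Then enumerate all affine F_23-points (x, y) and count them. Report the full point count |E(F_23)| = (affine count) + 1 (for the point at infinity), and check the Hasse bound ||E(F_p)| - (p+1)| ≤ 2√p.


Affine points = {(0, 0), (3, 9), (3, 14), (5, 10), (5, 13), (6, 5), (6, 18), (7, 3), (7, 20), (8, 9), (8, 14), (12, 9), (12, 14), (13, 4), (13, 19), (14, 11), (14, 12), (19, 5), (19, 18), (21, 5), (21, 18), (22, 2), (22, 21)}; affine count = 23; |E(F_23)| = 24.

Discriminant check: Δ ∝ 4a³ + 27b² = 4·18³ + 27·0² = 4·5832 + 27·0 ≡ 6 (mod 23). Nonzero ⇒ E is nonsingular.
For each x ∈ F_23, compute rhs = x³ + 18·x + 0 mod 23, then count y ∈ F_23 with y² ≡ rhs.
  x = 0: rhs = 0, matching y values: 0 (1 points).
  x = 1: rhs = 19, matching y values: none (0 points).
  x = 2: rhs = 21, matching y values: none (0 points).
  x = 3: rhs = 12, matching y values: 9, 14 (2 points).
  x = 4: rhs = 21, matching y values: none (0 points).
  x = 5: rhs = 8, matching y values: 10, 13 (2 points).
  x = 6: rhs = 2, matching y values: 5, 18 (2 points).
  x = 7: rhs = 9, matching y values: 3, 20 (2 points).
  x = 8: rhs = 12, matching y values: 9, 14 (2 points).
  x = 9: rhs = 17, matching y values: none (0 points).
  x = 10: rhs = 7, matching y values: none (0 points).
  x = 11: rhs = 11, matching y values: none (0 points).
  x = 12: rhs = 12, matching y values: 9, 14 (2 points).
  x = 13: rhs = 16, matching y values: 4, 19 (2 points).
  x = 14: rhs = 6, matching y values: 11, 12 (2 points).
  x = 15: rhs = 11, matching y values: none (0 points).
  x = 16: rhs = 14, matching y values: none (0 points).
  x = 17: rhs = 21, matching y values: none (0 points).
  x = 18: rhs = 15, matching y values: none (0 points).
  x = 19: rhs = 2, matching y values: 5, 18 (2 points).
  x = 20: rhs = 11, matching y values: none (0 points).
  x = 21: rhs = 2, matching y values: 5, 18 (2 points).
  x = 22: rhs = 4, matching y values: 2, 21 (2 points).
Total affine count: 23.
Full point count |E(F_23)| = 23 + 1 = 24.
Hasse bound: |24 − (23+1)| = |0| = 0 ≤ 2√23 ≈ 9.5917 ✓.


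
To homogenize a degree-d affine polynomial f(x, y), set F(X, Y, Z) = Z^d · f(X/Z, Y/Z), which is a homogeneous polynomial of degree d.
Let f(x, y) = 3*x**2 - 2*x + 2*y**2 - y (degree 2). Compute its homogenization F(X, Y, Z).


F(X, Y, Z) = 3*X**2 - 2*X*Z + 2*Y**2 - Y*Z

deg(f) = 2.
Substitute x = X/Z, y = Y/Z into f, then multiply by Z^2.
  monomial 3·x^2·y^0 ↦ 3·X^2·Y^0·Z^0.
  monomial -2·x^1·y^0 ↦ -2·X^1·Y^0·Z^1.
  monomial 2·x^0·y^2 ↦ 2·X^0·Y^2·Z^0.
  monomial -1·x^0·y^1 ↦ -1·X^0·Y^1·Z^1.
Collecting: F(X, Y, Z) = 3*X**2 - 2*X*Z + 2*Y**2 - Y*Z.


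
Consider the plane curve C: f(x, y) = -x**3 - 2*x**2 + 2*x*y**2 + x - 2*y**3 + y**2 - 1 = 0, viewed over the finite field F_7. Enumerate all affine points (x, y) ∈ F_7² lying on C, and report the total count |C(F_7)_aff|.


Affine F_7-points: {(1, 2), (2, 4), (2, 5), (4, 4), (5, 3), (6, 4)}; count = 6.

For each of the 49 pairs (x, y) ∈ F_7², evaluate f(x, y) mod 7. Record the zeros.
  x = 0: [0↦6, 1↦5, 2↦1, 3↦3, 4↦6, 5↦5, 6↦2]  zeros at y ∈ ∅
  x = 1: [0↦4, 1↦5, 2↦0, 3↦5, 4↦1, 5↦4, 6↦2]  zeros at y ∈ {2}
  x = 2: [0↦6, 1↦2, 2↦3, 3↦4, 4↦0, 5↦0, 6↦6]  zeros at y ∈ {4, 5}
  x = 3: [0↦6, 1↦4, 2↦4, 3↦1, 4↦4, 5↦1, 6↦1]  zeros at y ∈ ∅
  x = 4: [0↦5, 1↦5, 2↦4, 3↦4, 4↦0, 5↦1, 6↦2]  zeros at y ∈ {4}
  x = 5: [0↦4, 1↦6, 2↦4, 3↦0, 4↦3, 5↦1, 6↦3]  zeros at y ∈ {3}
  x = 6: [0↦4, 1↦1, 2↦5, 3↦4, 4↦0, 5↦2, 6↦5]  zeros at y ∈ {4}
Collecting zeros: affine points = {(1, 2), (2, 4), (2, 5), (4, 4), (5, 3), (6, 4)}.
Total count |C(F_7)_aff| = 6.


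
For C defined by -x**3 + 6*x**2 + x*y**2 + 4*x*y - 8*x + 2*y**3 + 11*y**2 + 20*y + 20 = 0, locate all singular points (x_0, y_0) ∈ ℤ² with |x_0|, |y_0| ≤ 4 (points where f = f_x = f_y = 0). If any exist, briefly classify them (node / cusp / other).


Singular points: {(2, -2)}; classification: cusp.

Compute partial derivatives:
  f_x = -3*x**2 + 12*x + y**2 + 4*y - 8.
  f_y = 2*x*y + 4*x + 6*y**2 + 22*y + 20.
Scan x_0 ∈ {−4, ..., 4}. For each x_0, f_y(x_0, y) is a polynomial in y; find its integer roots y ∈ {−4, ..., 4}, then test f_x and f at those candidates.
  x = -4: f_y(-4, y) = 6*y**2 + 14*y + 4; vanishes at y ∈ {-2}. (-4, -2): f_x = -108 ≠ 0.
  x = -3: f_y(-3, y) = 6*y**2 + 16*y + 8; vanishes at y ∈ {-2}. (-3, -2): f_x = -75 ≠ 0.
  x = -2: f_y(-2, y) = 6*y**2 + 18*y + 12; vanishes at y ∈ {-2, -1}. (-2, -2): f_x = -48 ≠ 0; (-2, -1): f_x = -47 ≠ 0.
  x = -1: f_y(-1, y) = 6*y**2 + 20*y + 16; vanishes at y ∈ {-2}. (-1, -2): f_x = -27 ≠ 0.
  x = 0: f_y(0, y) = 6*y**2 + 22*y + 20; vanishes at y ∈ {-2}. (0, -2): f_x = -12 ≠ 0.
  x = 1: f_y(1, y) = 6*y**2 + 24*y + 24; vanishes at y ∈ {-2}. (1, -2): f_x = -3 ≠ 0.
  x = 2: f_y(2, y) = 6*y**2 + 26*y + 28; vanishes at y ∈ {-2}. (2, -2): f_x = 0, f = 0 — SINGULAR.
  x = 3: f_y(3, y) = 6*y**2 + 28*y + 32; vanishes at y ∈ {-2}. (3, -2): f_x = -3 ≠ 0.
  x = 4: f_y(4, y) = 6*y**2 + 30*y + 36; vanishes at y ∈ {-3, -2}. (4, -3): f_x = -11 ≠ 0; (4, -2): f_x = -12 ≠ 0.
Only singular point on the grid: (2, -2).
Classify: substitute x = 2 + u, y = -2 + v and expand: f = -u**3 + u*v**2 + 2*v**3 + v**2.
No constant or linear terms (consistent with a singular point). Quadratic part: v**2. Cubic part: -u**3 + u*v**2 + 2*v**3.
The quadratic part v**2 is a perfect square, so there is a single (double) tangent line v = 0, i.e. y = -2. Restricting the cubic part to that line (v = 0) leaves -u**3 ≠ 0, so f is not divisible by v and the branch is v² ≈ u**3 to lowest order — this is a cusp.
Classification: cusp.


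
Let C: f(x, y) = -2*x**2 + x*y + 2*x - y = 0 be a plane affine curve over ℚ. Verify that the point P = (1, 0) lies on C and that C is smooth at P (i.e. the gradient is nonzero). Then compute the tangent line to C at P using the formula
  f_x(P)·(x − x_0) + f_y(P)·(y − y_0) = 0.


Tangent line at P: 2 - 2*x = 0.

Step 1: f(1, 0) = 0, so P lies on C.
Step 2: partial derivatives
  f_x(x, y) = -4*x + y + 2, f_y(x, y) = x - 1.
  f_x(P) = -2, f_y(P) = 0 (gradient nonzero, so P is smooth).
Step 3: tangent line at P: -2·(x − 1) + 0·(y − 0) = 0.
Expanding: 2 - 2*x = 0.


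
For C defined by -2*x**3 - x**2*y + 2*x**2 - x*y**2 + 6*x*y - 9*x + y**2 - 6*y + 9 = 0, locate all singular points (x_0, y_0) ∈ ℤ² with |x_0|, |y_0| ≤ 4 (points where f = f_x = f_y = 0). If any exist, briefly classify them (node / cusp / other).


Singular points: {(0, 3)}; classification: node.

Compute partial derivatives:
  f_x = -6*x**2 - 2*x*y + 4*x - y**2 + 6*y - 9.
  f_y = -x**2 - 2*x*y + 6*x + 2*y - 6.
Scan x_0 ∈ {−4, ..., 4}. For each x_0, f_y(x_0, y) is a polynomial in y; find its integer roots y ∈ {−4, ..., 4}, then test f_x and f at those candidates.
  x = -4: f_y(-4, y) = 10*y - 46; no integer root y with |y| ≤ 4.
  x = -3: f_y(-3, y) = 8*y - 33; no integer root y with |y| ≤ 4.
  x = -2: f_y(-2, y) = 6*y - 22; no integer root y with |y| ≤ 4.
  x = -1: f_y(-1, y) = 4*y - 13; no integer root y with |y| ≤ 4.
  x = 0: f_y(0, y) = 2*y - 6; vanishes at y ∈ {3}. (0, 3): f_x = 0, f = 0 — SINGULAR.
  x = 1: f_y(1, y) = -1; no integer root y with |y| ≤ 4.
  x = 2: f_y(2, y) = 2 - 2*y; vanishes at y ∈ {1}. (2, 1): f_x = -24 ≠ 0.
  x = 3: f_y(3, y) = 3 - 4*y; no integer root y with |y| ≤ 4.
  x = 4: f_y(4, y) = 2 - 6*y; no integer root y with |y| ≤ 4.
Only singular point on the grid: (0, 3).
Classify: substitute x = 0 + u, y = 3 + v and expand: f = -2*u**3 - u**2*v - u**2 - u*v**2 + v**2.
No constant or linear terms (consistent with a singular point). Quadratic part: -u**2 + v**2. Cubic part: -2*u**3 - u**2*v - u*v**2.
The quadratic part v**2 - u**2 = (v − u)(v + u) splits into two distinct linear factors, so there are two distinct tangent lines y − 3 = ±(x − 0) — this is a node (ordinary double point).
Classification: node.


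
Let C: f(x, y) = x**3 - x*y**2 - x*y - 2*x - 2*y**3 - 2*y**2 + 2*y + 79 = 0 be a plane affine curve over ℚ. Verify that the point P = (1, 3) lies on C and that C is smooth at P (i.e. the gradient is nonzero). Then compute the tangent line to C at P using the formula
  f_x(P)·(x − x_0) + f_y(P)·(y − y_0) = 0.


Tangent line at P: -11*x - 71*y + 224 = 0.

Step 1: f(1, 3) = 0, so P lies on C.
Step 2: partial derivatives
  f_x(x, y) = 3*x**2 - y**2 - y - 2, f_y(x, y) = -2*x*y - x - 6*y**2 - 4*y + 2.
  f_x(P) = -11, f_y(P) = -71 (gradient nonzero, so P is smooth).
Step 3: tangent line at P: -11·(x − 1) + -71·(y − 3) = 0.
Expanding: -11*x - 71*y + 224 = 0.


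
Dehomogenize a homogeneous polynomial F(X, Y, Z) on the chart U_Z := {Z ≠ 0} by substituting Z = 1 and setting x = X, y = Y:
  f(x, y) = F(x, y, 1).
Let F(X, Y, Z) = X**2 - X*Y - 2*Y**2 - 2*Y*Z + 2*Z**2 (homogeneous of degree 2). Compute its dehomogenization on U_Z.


f(x, y) = x**2 - x*y - 2*y**2 - 2*y + 2

On U_Z we set Z = 1. Each monomial c·X^i·Y^j·Z^k in F becomes c·x^i·y^j·1^k = c·x^i·y^j.
Substituting Z = 1: F(X, Y, 1) = x**2 - x*y - 2*y**2 - 2*y + 2.
Note: deg(f) ≤ deg(F) = 2; strict inequality happens when F is divisible by Z (lost terms).


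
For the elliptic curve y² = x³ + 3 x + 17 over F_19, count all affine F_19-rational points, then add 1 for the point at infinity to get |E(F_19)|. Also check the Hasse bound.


Affine points = {(0, 6), (0, 13), (4, 6), (4, 13), (5, 9), (5, 10), (6, 2), (6, 17), (7, 1), (7, 18), (13, 7), (13, 12), (15, 6), (15, 13), (16, 0)}; affine count = 15; |E(F_19)| = 16.

Discriminant check: Δ ∝ 4a³ + 27b² = 4·3³ + 27·17² = 4·27 + 27·289 ≡ 7 (mod 19). Nonzero ⇒ E is nonsingular.
For each x ∈ F_19, compute rhs = x³ + 3·x + 17 mod 19, then count y ∈ F_19 with y² ≡ rhs.
  x = 0: rhs = 17, matching y values: 6, 13 (2 points).
  x = 1: rhs = 2, matching y values: none (0 points).
  x = 2: rhs = 12, matching y values: none (0 points).
  x = 3: rhs = 15, matching y values: none (0 points).
  x = 4: rhs = 17, matching y values: 6, 13 (2 points).
  x = 5: rhs = 5, matching y values: 9, 10 (2 points).
  x = 6: rhs = 4, matching y values: 2, 17 (2 points).
  x = 7: rhs = 1, matching y values: 1, 18 (2 points).
  x = 8: rhs = 2, matching y values: none (0 points).
  x = 9: rhs = 13, matching y values: none (0 points).
  x = 10: rhs = 2, matching y values: none (0 points).
  x = 11: rhs = 13, matching y values: none (0 points).
  x = 12: rhs = 14, matching y values: none (0 points).
  x = 13: rhs = 11, matching y values: 7, 12 (2 points).
  x = 14: rhs = 10, matching y values: none (0 points).
  x = 15: rhs = 17, matching y values: 6, 13 (2 points).
  x = 16: rhs = 0, matching y values: 0 (1 points).
  x = 17: rhs = 3, matching y values: none (0 points).
  x = 18: rhs = 13, matching y values: none (0 points).
Total affine count: 15.
Full point count |E(F_19)| = 15 + 1 = 16.
Hasse bound: |16 − (19+1)| = |-4| = 4 ≤ 2√19 ≈ 8.7178 ✓.


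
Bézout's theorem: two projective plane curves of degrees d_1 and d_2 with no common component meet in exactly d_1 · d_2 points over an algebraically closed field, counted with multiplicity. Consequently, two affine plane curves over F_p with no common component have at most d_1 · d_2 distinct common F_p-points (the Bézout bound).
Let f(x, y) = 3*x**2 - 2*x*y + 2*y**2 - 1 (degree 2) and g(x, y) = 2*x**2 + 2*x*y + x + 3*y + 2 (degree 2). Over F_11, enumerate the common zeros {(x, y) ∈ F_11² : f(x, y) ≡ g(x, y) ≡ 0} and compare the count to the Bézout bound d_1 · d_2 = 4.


Common zeros: ∅; count = 0; Bézout bound = 4.

deg(f) = 2, deg(g) = 2, so Bézout bound = 4.
Scan x ∈ F_11. For each x, list the y ∈ F_11 with f(x, y) ≡ 0 and those with g(x, y) ≡ 0 (mod 11); the common zeros in that column are the intersection.
  x = 0: f ≡ 0 at y ∈ ∅; g ≡ 0 at y ∈ {3}; common: ∅.
  x = 1: f ≡ 0 at y ∈ ∅; g ≡ 0 at y ∈ {10}; common: ∅.
  x = 2: f ≡ 0 at y ∈ {0, 2}; g ≡ 0 at y ∈ {3}; common: ∅.
  x = 3: f ≡ 0 at y ∈ {1, 2}; g ≡ 0 at y ∈ {6}; common: ∅.
  x = 4: f ≡ 0 at y ∈ ∅; g ≡ 0 at y ∈ ∅; common: ∅.
  x = 5: f ≡ 0 at y ∈ {1, 4}; g ≡ 0 at y ∈ {10}; common: ∅.
  x = 6: f ≡ 0 at y ∈ {7, 10}; g ≡ 0 at y ∈ {2}; common: ∅.
  x = 7: f ≡ 0 at y ∈ ∅; g ≡ 0 at y ∈ {6}; common: ∅.
  x = 8: f ≡ 0 at y ∈ {9, 10}; g ≡ 0 at y ∈ {2}; common: ∅.
  x = 9: f ≡ 0 at y ∈ {0, 9}; g ≡ 0 at y ∈ {8}; common: ∅.
  x = 10: f ≡ 0 at y ∈ ∅; g ≡ 0 at y ∈ {8}; common: ∅.
Collecting: common zeros = ∅, so the count is 0.
Comparison with the Bézout bound: 0 ≤ 4 = deg(f)·deg(g), as expected for curves with no common component (the affine F_11-count falls short of the bound because intersections may lie at infinity, over extension fields, or carry multiplicity).


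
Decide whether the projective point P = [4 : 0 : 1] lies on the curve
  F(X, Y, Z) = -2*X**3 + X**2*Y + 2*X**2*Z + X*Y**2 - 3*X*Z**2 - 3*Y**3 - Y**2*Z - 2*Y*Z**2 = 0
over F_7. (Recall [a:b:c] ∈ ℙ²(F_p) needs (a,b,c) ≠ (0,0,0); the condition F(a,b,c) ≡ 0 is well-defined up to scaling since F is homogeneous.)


F(4,0,1) ≡ 4 (mod 7); P is NOT on the curve.

Evaluate F(4, 0, 1) term-by-term (mod 7).
  -2*X**3 ↦ -2·64·1·1 = -128
  X**2*Y ↦ 1·16·0·1 = 0
  2*X**2*Z ↦ 2·16·1·1 = 32
  X*Y**2 ↦ 1·4·0·1 = 0
  -3*X*Z**2 ↦ -3·4·1·1 = -12
  -3*Y**3 ↦ -3·1·0·1 = 0
  -Y**2*Z ↦ -1·1·0·1 = 0
  -2*Y*Z**2 ↦ -2·1·0·1 = 0
Sum: F(4, 0, 1) = (-128) + (0) + (32) + (0) + (-12) + (0) + (0) + (0) = -108.
Reducing mod 7: -108 ≡ 4 (mod 7).
Since F(a, b, c) ≡ 4 ≠ 0 (mod 7), P does NOT lie on the curve.


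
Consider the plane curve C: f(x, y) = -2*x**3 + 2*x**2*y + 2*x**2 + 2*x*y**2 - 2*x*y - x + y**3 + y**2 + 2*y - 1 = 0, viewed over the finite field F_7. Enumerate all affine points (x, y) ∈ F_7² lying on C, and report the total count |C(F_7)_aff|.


Affine F_7-points: {(4, 6), (5, 2), (5, 6)}; count = 3.

For each of the 49 pairs (x, y) ∈ F_7², evaluate f(x, y) mod 7. Record the zeros.
  x = 0: [0↦6, 1↦3, 2↦1, 3↦6, 4↦3, 5↦5, 6↦4]  zeros at y ∈ ∅
  x = 1: [0↦5, 1↦4, 2↦1, 3↦2, 4↦6, 5↦5, 6↦5]  zeros at y ∈ ∅
  x = 2: [0↦3, 1↦1, 2↦1, 3↦2, 4↦3, 5↦3, 6↦1]  zeros at y ∈ ∅
  x = 3: [0↦2, 1↦3, 2↦3, 3↦1, 4↦3, 5↦1, 6↦1]  zeros at y ∈ ∅
  x = 4: [0↦4, 1↦5, 2↦2, 3↦1, 4↦1, 5↦1, 6↦0]  zeros at y ∈ {6}
  x = 5: [0↦4, 1↦2, 2↦0, 3↦4, 4↦6, 5↦5, 6↦0]  zeros at y ∈ {2, 6}
  x = 6: [0↦4, 1↦3, 2↦6, 3↦5, 4↦6, 5↦1, 6↦3]  zeros at y ∈ ∅
Collecting zeros: affine points = {(4, 6), (5, 2), (5, 6)}.
Total count |C(F_7)_aff| = 3.


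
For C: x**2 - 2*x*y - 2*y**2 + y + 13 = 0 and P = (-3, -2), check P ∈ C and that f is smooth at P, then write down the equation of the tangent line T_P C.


Tangent line at P: -2*x + 15*y + 24 = 0.

Step 1: f(-3, -2) = 0, so P lies on C.
Step 2: partial derivatives
  f_x(x, y) = 2*x - 2*y, f_y(x, y) = -2*x - 4*y + 1.
  f_x(P) = -2, f_y(P) = 15 (gradient nonzero, so P is smooth).
Step 3: tangent line at P: -2·(x − -3) + 15·(y − -2) = 0.
Expanding: -2*x + 15*y + 24 = 0.


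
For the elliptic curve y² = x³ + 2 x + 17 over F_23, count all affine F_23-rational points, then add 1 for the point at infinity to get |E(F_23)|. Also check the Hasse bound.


Affine points = {(2, 11), (2, 12), (3, 2), (3, 21), (7, 11), (7, 12), (8, 4), (8, 19), (10, 5), (10, 18), (11, 6), (11, 17), (13, 3), (13, 20), (14, 11), (14, 12), (15, 8), (15, 15)}; affine count = 18; |E(F_23)| = 19.

Discriminant check: Δ ∝ 4a³ + 27b² = 4·2³ + 27·17² = 4·8 + 27·289 ≡ 15 (mod 23). Nonzero ⇒ E is nonsingular.
For each x ∈ F_23, compute rhs = x³ + 2·x + 17 mod 23, then count y ∈ F_23 with y² ≡ rhs.
  x = 0: rhs = 17, matching y values: none (0 points).
  x = 1: rhs = 20, matching y values: none (0 points).
  x = 2: rhs = 6, matching y values: 11, 12 (2 points).
  x = 3: rhs = 4, matching y values: 2, 21 (2 points).
  x = 4: rhs = 20, matching y values: none (0 points).
  x = 5: rhs = 14, matching y values: none (0 points).
  x = 6: rhs = 15, matching y values: none (0 points).
  x = 7: rhs = 6, matching y values: 11, 12 (2 points).
  x = 8: rhs = 16, matching y values: 4, 19 (2 points).
  x = 9: rhs = 5, matching y values: none (0 points).
  x = 10: rhs = 2, matching y values: 5, 18 (2 points).
  x = 11: rhs = 13, matching y values: 6, 17 (2 points).
  x = 12: rhs = 21, matching y values: none (0 points).
  x = 13: rhs = 9, matching y values: 3, 20 (2 points).
  x = 14: rhs = 6, matching y values: 11, 12 (2 points).
  x = 15: rhs = 18, matching y values: 8, 15 (2 points).
  x = 16: rhs = 5, matching y values: none (0 points).
  x = 17: rhs = 19, matching y values: none (0 points).
  x = 18: rhs = 20, matching y values: none (0 points).
  x = 19: rhs = 14, matching y values: none (0 points).
  x = 20: rhs = 7, matching y values: none (0 points).
  x = 21: rhs = 5, matching y values: none (0 points).
  x = 22: rhs = 14, matching y values: none (0 points).
Total affine count: 18.
Full point count |E(F_23)| = 18 + 1 = 19.
Hasse bound: |19 − (23+1)| = |-5| = 5 ≤ 2√23 ≈ 9.5917 ✓.


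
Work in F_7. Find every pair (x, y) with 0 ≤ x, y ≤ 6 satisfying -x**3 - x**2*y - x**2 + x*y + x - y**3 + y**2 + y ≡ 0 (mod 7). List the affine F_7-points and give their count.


Affine F_7-points: {(0, 0), (1, 1), (1, 6), (2, 6), (4, 4), (4, 5), (4, 6), (6, 2)}; count = 8.

For each of the 49 pairs (x, y) ∈ F_7², evaluate f(x, y) mod 7. Record the zeros.
  x = 0: [0↦0, 1↦1, 2↦5, 3↦6, 4↦5, 5↦3, 6↦1]  zeros at y ∈ {0}
  x = 1: [0↦6, 1↦0, 2↦4, 3↦5, 4↦4, 5↦2, 6↦0]  zeros at y ∈ {1, 6}
  x = 2: [0↦4, 1↦3, 2↦5, 3↦4, 4↦1, 5↦4, 6↦0]  zeros at y ∈ {6}
  x = 3: [0↦2, 1↦4, 2↦2, 3↦4, 4↦4, 5↦3, 6↦2]  zeros at y ∈ ∅
  x = 4: [0↦1, 1↦4, 2↦3, 3↦6, 4↦0, 5↦0, 6↦0]  zeros at y ∈ {4, 5, 6}
  x = 5: [0↦2, 1↦4, 2↦2, 3↦4, 4↦4, 5↦3, 6↦2]  zeros at y ∈ ∅
  x = 6: [0↦6, 1↦5, 2↦0, 3↦6, 4↦3, 5↦6, 6↦2]  zeros at y ∈ {2}
Collecting zeros: affine points = {(0, 0), (1, 1), (1, 6), (2, 6), (4, 4), (4, 5), (4, 6), (6, 2)}.
Total count |C(F_7)_aff| = 8.


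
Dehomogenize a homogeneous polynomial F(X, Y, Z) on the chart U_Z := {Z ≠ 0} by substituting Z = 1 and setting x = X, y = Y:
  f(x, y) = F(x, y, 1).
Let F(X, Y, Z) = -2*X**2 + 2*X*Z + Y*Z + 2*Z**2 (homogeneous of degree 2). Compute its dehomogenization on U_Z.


f(x, y) = -2*x**2 + 2*x + y + 2

On U_Z we set Z = 1. Each monomial c·X^i·Y^j·Z^k in F becomes c·x^i·y^j·1^k = c·x^i·y^j.
Substituting Z = 1: F(X, Y, 1) = -2*x**2 + 2*x + y + 2.
Note: deg(f) ≤ deg(F) = 2; strict inequality happens when F is divisible by Z (lost terms).


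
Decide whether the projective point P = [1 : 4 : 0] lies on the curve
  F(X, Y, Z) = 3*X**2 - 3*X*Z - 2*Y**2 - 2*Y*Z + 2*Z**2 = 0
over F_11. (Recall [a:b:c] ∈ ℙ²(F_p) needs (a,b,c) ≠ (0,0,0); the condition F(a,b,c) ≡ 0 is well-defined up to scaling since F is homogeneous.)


F(1,4,0) ≡ 4 (mod 11); P is NOT on the curve.

Evaluate F(1, 4, 0) term-by-term (mod 11).
  3*X**2 ↦ 3·1·1·1 = 3
  -3*X*Z ↦ -3·1·1·0 = 0
  -2*Y**2 ↦ -2·1·16·1 = -32
  -2*Y*Z ↦ -2·1·4·0 = 0
  2*Z**2 ↦ 2·1·1·0 = 0
Sum: F(1, 4, 0) = (3) + (0) + (-32) + (0) + (0) = -29.
Reducing mod 11: -29 ≡ 4 (mod 11).
Since F(a, b, c) ≡ 4 ≠ 0 (mod 11), P does NOT lie on the curve.


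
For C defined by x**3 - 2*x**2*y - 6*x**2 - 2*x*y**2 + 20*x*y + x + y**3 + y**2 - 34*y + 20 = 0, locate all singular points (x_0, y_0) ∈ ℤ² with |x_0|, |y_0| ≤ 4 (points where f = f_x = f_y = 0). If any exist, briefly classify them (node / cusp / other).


Singular points: {(3, 2)}; classification: node.

Compute partial derivatives:
  f_x = 3*x**2 - 4*x*y - 12*x - 2*y**2 + 20*y + 1.
  f_y = -2*x**2 - 4*x*y + 20*x + 3*y**2 + 2*y - 34.
Scan x_0 ∈ {−4, ..., 4}. For each x_0, f_y(x_0, y) is a polynomial in y; find its integer roots y ∈ {−4, ..., 4}, then test f_x and f at those candidates.
  x = -4: f_y(-4, y) = 3*y**2 + 18*y - 146; no integer root y with |y| ≤ 4.
  x = -3: f_y(-3, y) = 3*y**2 + 14*y - 112; no integer root y with |y| ≤ 4.
  x = -2: f_y(-2, y) = 3*y**2 + 10*y - 82; no integer root y with |y| ≤ 4.
  x = -1: f_y(-1, y) = 3*y**2 + 6*y - 56; no integer root y with |y| ≤ 4.
  x = 0: f_y(0, y) = 3*y**2 + 2*y - 34; no integer root y with |y| ≤ 4.
  x = 1: f_y(1, y) = 3*y**2 - 2*y - 16; vanishes at y ∈ {-2}. (1, -2): f_x = -48 ≠ 0.
  x = 2: f_y(2, y) = 3*y**2 - 6*y - 2; no integer root y with |y| ≤ 4.
  x = 3: f_y(3, y) = 3*y**2 - 10*y + 8; vanishes at y ∈ {2}. (3, 2): f_x = 0, f = 0 — SINGULAR.
  x = 4: f_y(4, y) = 3*y**2 - 14*y + 14; no integer root y with |y| ≤ 4.
Only singular point on the grid: (3, 2).
Classify: substitute x = 3 + u, y = 2 + v and expand: f = u**3 - 2*u**2*v - u**2 - 2*u*v**2 + v**3 + v**2.
No constant or linear terms (consistent with a singular point). Quadratic part: -u**2 + v**2. Cubic part: u**3 - 2*u**2*v - 2*u*v**2 + v**3.
The quadratic part v**2 - u**2 = (v − u)(v + u) splits into two distinct linear factors, so there are two distinct tangent lines y − 2 = ±(x − 3) — this is a node (ordinary double point).
Classification: node.
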